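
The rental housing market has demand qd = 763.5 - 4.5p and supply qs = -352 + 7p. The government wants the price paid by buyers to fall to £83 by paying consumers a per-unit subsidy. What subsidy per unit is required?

Required subsidy s = £23 per unit

At a buyer price of 83, quantity demanded is 763.5 − 4.5·83 = 390.
Sellers supply 390 only when they receive ps with -352 + 7·ps = 390, i.e. ps = 106.
s = ps − pb = 106 − 83 = 23.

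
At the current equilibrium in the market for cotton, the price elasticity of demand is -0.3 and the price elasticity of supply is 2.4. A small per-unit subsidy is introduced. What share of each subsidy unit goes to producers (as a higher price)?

Producer share = 1/9

For a small subsidy around the equilibrium, the benefit split depends on the relative slopes, which at a point are proportional to the elasticities.
Buyer share = εs/(εs + |εd|) = 2.4/(2.4 + 0.3) = 8/9; seller share = |εd|/(εs + |εd|) = 1/9.
So producers capture 1/9 of the subsidy.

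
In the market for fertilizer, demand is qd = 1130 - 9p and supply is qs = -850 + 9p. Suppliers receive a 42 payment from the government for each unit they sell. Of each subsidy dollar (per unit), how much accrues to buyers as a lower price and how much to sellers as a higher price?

Buyers gain 21 per unit; sellers gain 21 per unit

Pre-subsidy: 1130 - 9p = -850 + 9p gives p* = 110, q* = 140.
With the subsidy, sellers receive ps = pb + 42 for each unit, where pb is the price buyers pay.
Supply in terms of pb becomes qs = -850 + 9(pb + 42) = -472 + 9pb. Setting this equal to demand: 1130 - 9pb = -472 + 9pb, so pb = 89.
Sellers receive ps = 89 + 42 = 131; q' = 1130 − 9·89 = 329.
Buyers' price falls by p* − pb = 110 − 89 = 21; sellers' price rises by ps − p* = 131 − 110 = 21.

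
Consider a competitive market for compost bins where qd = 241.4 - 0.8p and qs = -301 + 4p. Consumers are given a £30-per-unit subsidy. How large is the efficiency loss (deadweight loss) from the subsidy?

Pre-subsidy: 241.4 - 0.8p = -301 + 4p gives p* = 113, q* = 151.
With the rebate, buyers effectively pay pb = ps − 30, where ps is the price sellers receive.
Demand in terms of ps becomes qd = 241.4 − 0.8(ps − 30) = 265.4 - 0.8ps. Setting this equal to supply: 265.4 - 0.8ps = -301 + 4ps, so ps = 118.
Buyers pay pb = 118 − 30 = 88; q' = -301 + 4·118 = 171.
The subsidy expands output by 171 − 151 = 20 past the efficient level; on those units the gap between marginal cost and willingness to pay runs from 0 up to 30.
DWL = ½ × 30 × 20 = 300.

Deadweight loss = £300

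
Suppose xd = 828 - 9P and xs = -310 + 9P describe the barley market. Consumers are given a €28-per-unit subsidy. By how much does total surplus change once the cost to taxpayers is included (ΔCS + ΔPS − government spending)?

Net change in total surplus = -€1764

Pre-subsidy: 828 - 9P = -310 + 9P gives P* = 569/9, x* = 259.
With the rebate, buyers effectively pay Pb = Ps − 28, where Ps is the price sellers receive.
Demand in terms of Ps becomes xd = 828 − 9(Ps − 28) = 1080 - 9Ps. Setting this equal to supply: 1080 - 9Ps = -310 + 9Ps, so Ps = 695/9.
Buyers pay Pb = 695/9 − 28 = 443/9; x' = -310 + 9·(695/9) = 385.
ΔCS = ½(259 + 385)(569/9 − 443/9) = 4508; ΔPS = ½(259 + 385)(695/9 − 569/9) = 4508.
Government spending = 28 × 385 = 10780.
Net change = 4508 + 4508 − 10780 = -1764. The loss equals the DWL triangle ½·28·126.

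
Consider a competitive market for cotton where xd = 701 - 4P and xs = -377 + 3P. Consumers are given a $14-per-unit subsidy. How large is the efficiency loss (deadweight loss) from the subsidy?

Deadweight loss = $168

Pre-subsidy: 701 - 4P = -377 + 3P gives P* = 154, x* = 85.
With the rebate, buyers effectively pay Pb = Ps − 14, where Ps is the price sellers receive.
Demand in terms of Ps becomes xd = 701 − 4(Ps − 14) = 757 - 4Ps. Setting this equal to supply: 757 - 4Ps = -377 + 3Ps, so Ps = 162.
Buyers pay Pb = 162 − 14 = 148; x' = -377 + 3·162 = 109.
The subsidy expands output by 109 − 85 = 24 past the efficient level; on those units the gap between marginal cost and willingness to pay runs from 0 up to 14.
DWL = ½ × 14 × 24 = 168.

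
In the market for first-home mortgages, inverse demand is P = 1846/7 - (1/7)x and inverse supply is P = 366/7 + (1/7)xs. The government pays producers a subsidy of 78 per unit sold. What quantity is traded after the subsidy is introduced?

x' = 1013

Pre-subsidy: 1846/7 - (1/7)x = 366/7 + (1/7)x gives x* = 740 and P* = 158.
With the subsidy, sellers receive Ps = Pb + 78 for each unit, where Pb is the price buyers pay.
On the curves, Pb = 1846/7 - (1/7)x and Ps = 366/7 + (1/7)x; the wedge Ps − Pb = 78 gives 366/7 + (1/7)x − (1846/7 - (1/7)x) = 78, so x' = 1013.
Then Pb = 1846/7 − (1/7)·1013 = 119 and Ps = 366/7 + (1/7)·1013 = 197.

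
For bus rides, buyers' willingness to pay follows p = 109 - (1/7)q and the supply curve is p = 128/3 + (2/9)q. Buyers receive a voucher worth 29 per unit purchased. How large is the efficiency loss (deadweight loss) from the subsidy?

Deadweight loss = 52983/46

Pre-subsidy: 109 - (1/7)q = 128/3 + (2/9)q gives q* = 4179/23 and p* = 1910/23.
With the rebate, buyers effectively pay pb = ps − 29, where ps is the price sellers receive.
On the curves, pb = 109 - (1/7)q and ps = 128/3 + (2/9)q; the wedge ps − pb = 29 gives 128/3 + (2/9)q − (109 - (1/7)q) = 29, so q' = 6006/23.
Then pb = 109 − (1/7)·(6006/23) = 1649/23 and ps = 128/3 + (2/9)·(6006/23) = 2316/23.
The subsidy expands output by 6006/23 − 4179/23 = 1827/23 past the efficient level; on those units the gap between marginal cost and willingness to pay runs from 0 up to 29.
DWL = ½ × 29 × 1827/23 = 52983/46.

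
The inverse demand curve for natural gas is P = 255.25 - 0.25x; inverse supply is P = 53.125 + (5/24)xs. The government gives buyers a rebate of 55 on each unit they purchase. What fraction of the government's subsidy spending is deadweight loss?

DWL / government spending = 20/187

Pre-subsidy: 255.25 - 0.25x = 53.125 + (5/24)x gives x* = 441 and P* = 145.
With the rebate, buyers effectively pay Pb = Ps − 55, where Ps is the price sellers receive.
On the curves, Pb = 255.25 - 0.25x and Ps = 53.125 + (5/24)x; the wedge Ps − Pb = 55 gives 53.125 + (5/24)x − (255.25 - 0.25x) = 55, so x' = 561.
Then Pb = 255.25 − 0.25·561 = 115 and Ps = 53.125 + (5/24)·561 = 170.
ΔCS = ½(441 + 561)(145 − 115) = 15030; ΔPS = ½(441 + 561)(170 − 145) = 12525.
Government spending = 55 × 561 = 30855.
DWL = ½ × 55 × (561 − 441) = 3300; fraction = 3300 / 30855 = 20/187.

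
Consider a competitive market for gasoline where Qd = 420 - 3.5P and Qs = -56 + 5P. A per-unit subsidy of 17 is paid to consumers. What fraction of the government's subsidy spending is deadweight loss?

DWL / government spending = 5/74

Pre-subsidy: 420 - 3.5P = -56 + 5P gives P* = 56, Q* = 224.
With the rebate, buyers effectively pay Pb = Ps − 17, where Ps is the price sellers receive.
Demand in terms of Ps becomes Qd = 420 − 3.5(Ps − 17) = 479.5 - 3.5Ps. Setting this equal to supply: 479.5 - 3.5Ps = -56 + 5Ps, so Ps = 63.
Buyers pay Pb = 63 − 17 = 46; Q' = -56 + 5·63 = 259.
ΔCS = ½(224 + 259)(56 − 46) = 2415; ΔPS = ½(224 + 259)(63 − 56) = 1690.5.
Government spending = 17 × 259 = 4403.
DWL = ½ × 17 × (259 − 224) = 297.5; fraction = 297.5 / 4403 = 5/74.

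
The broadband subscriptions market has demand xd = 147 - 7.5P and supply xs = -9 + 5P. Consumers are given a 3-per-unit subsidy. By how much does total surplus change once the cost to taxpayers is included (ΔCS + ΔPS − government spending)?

Net change in total surplus = -13.5

Pre-subsidy: 147 - 7.5P = -9 + 5P gives P* = 12.48, x* = 53.4.
With the rebate, buyers effectively pay Pb = Ps − 3, where Ps is the price sellers receive.
Demand in terms of Ps becomes xd = 147 − 7.5(Ps − 3) = 169.5 - 7.5Ps. Setting this equal to supply: 169.5 - 7.5Ps = -9 + 5Ps, so Ps = 14.28.
Buyers pay Pb = 14.28 − 3 = 11.28; x' = -9 + 5·14.28 = 62.4.
ΔCS = ½(53.4 + 62.4)(12.48 − 11.28) = 69.48; ΔPS = ½(53.4 + 62.4)(14.28 − 12.48) = 104.22.
Government spending = 3 × 62.4 = 187.2.
Net change = 69.48 + 104.22 − 187.2 = -13.5. The loss equals the DWL triangle ½·3·9.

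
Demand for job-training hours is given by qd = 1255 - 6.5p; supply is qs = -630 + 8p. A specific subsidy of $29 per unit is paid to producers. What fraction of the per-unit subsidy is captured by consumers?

Pre-subsidy: 1255 - 6.5p = -630 + 8p gives p* = 130, q* = 410.
With the subsidy, sellers receive ps = pb + 29 for each unit, where pb is the price buyers pay.
Supply in terms of pb becomes qs = -630 + 8(pb + 29) = -398 + 8pb. Setting this equal to demand: 1255 - 6.5pb = -398 + 8pb, so pb = 114.
Sellers receive ps = 114 + 29 = 143; q' = 1255 − 6.5·114 = 514.
Buyers' price falls by p* − pb = 130 − 114 = 16; sellers' price rises by ps − p* = 143 − 130 = 13.
So consumers capture 16/29 = 16/29 of each unit of subsidy.

Consumer share = 16/29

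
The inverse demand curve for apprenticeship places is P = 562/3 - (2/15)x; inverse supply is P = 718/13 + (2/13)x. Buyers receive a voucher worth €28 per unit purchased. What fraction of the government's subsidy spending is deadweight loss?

Pre-subsidy: 562/3 - (2/15)x = 718/13 + (2/13)x gives x* = 460 and P* = 126.
With the rebate, buyers effectively pay Pb = Ps − 28, where Ps is the price sellers receive.
On the curves, Pb = 562/3 - (2/15)x and Ps = 718/13 + (2/13)x; the wedge Ps − Pb = 28 gives 718/13 + (2/13)x − (562/3 - (2/15)x) = 28, so x' = 557.5.
Then Pb = 562/3 − (2/15)·557.5 = 113 and Ps = 718/13 + (2/13)·557.5 = 141.
ΔCS = ½(460 + 557.5)(126 − 113) = 6613.75; ΔPS = ½(460 + 557.5)(141 − 126) = 7631.25.
Government spending = 28 × 557.5 = 15610.
DWL = ½ × 28 × (557.5 − 460) = 1365; fraction = 1365 / 15610 = 39/446.

DWL / government spending = 39/446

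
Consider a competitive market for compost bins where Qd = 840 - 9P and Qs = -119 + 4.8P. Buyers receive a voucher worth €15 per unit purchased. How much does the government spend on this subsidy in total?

Pre-subsidy: 840 - 9P = -119 + 4.8P gives P* = 4795/69, Q* = 4935/23.
With the rebate, buyers effectively pay Pb = Ps − 15, where Ps is the price sellers receive.
Demand in terms of Ps becomes Qd = 840 − 9(Ps − 15) = 975 - 9Ps. Setting this equal to supply: 975 - 9Ps = -119 + 4.8Ps, so Ps = 5470/69.
Buyers pay Pb = 5470/69 − 15 = 4435/69; Q' = -119 + 4.8·(5470/69) = 6015/23.
Government outlay = subsidy × quantity = 15 × 6015/23 = 90225/23.

Government cost = 90225/23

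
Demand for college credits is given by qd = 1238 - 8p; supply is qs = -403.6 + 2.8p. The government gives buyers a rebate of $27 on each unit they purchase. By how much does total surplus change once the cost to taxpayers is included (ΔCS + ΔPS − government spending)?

Net change in total surplus = -$756

Pre-subsidy: 1238 - 8p = -403.6 + 2.8p gives p* = 152, q* = 22.
With the rebate, buyers effectively pay pb = ps − 27, where ps is the price sellers receive.
Demand in terms of ps becomes qd = 1238 − 8(ps − 27) = 1454 - 8ps. Setting this equal to supply: 1454 - 8ps = -403.6 + 2.8ps, so ps = 172.
Buyers pay pb = 172 − 27 = 145; q' = -403.6 + 2.8·172 = 78.
ΔCS = ½(22 + 78)(152 − 145) = 350; ΔPS = ½(22 + 78)(172 − 152) = 1000.
Government spending = 27 × 78 = 2106.
Net change = 350 + 1000 − 2106 = -756. The loss equals the DWL triangle ½·27·56.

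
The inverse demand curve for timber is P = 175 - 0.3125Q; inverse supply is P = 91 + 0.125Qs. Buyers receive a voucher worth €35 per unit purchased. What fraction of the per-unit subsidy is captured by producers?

Pre-subsidy: 175 - 0.3125Q = 91 + 0.125Q gives Q* = 192 and P* = 115.
With the rebate, buyers effectively pay Pb = Ps − 35, where Ps is the price sellers receive.
On the curves, Pb = 175 - 0.3125Q and Ps = 91 + 0.125Q; the wedge Ps − Pb = 35 gives 91 + 0.125Q − (175 - 0.3125Q) = 35, so Q' = 272.
Then Pb = 175 − 0.3125·272 = 90 and Ps = 91 + 0.125·272 = 125.
Buyers' price falls by P* − Pb = 115 − 90 = 25; sellers' price rises by Ps − P* = 125 − 115 = 10.
So producers capture 10/35 = 2/7 of each unit of subsidy.

Producer share = 2/7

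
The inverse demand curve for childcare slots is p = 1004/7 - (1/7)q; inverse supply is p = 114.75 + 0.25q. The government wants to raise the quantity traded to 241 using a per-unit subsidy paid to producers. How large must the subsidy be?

Required subsidy s = 66 per unit

At q = 241, from the demand curve buyers pay pb = 1004/7 − (1/7)·241 = 109; from the supply curve sellers need ps = 114.75 + 0.25·241 = 175.
The subsidy must fill the gap: s = ps − pb = 175 − 109 = 66.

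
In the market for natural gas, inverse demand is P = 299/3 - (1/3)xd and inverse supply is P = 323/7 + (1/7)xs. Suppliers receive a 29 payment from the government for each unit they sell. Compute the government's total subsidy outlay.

Pre-subsidy: 299/3 - (1/3)x = 323/7 + (1/7)x gives x* = 112.4 and P* = 62.2.
With the subsidy, sellers receive Ps = Pb + 29 for each unit, where Pb is the price buyers pay.
On the curves, Pb = 299/3 - (1/3)x and Ps = 323/7 + (1/7)x; the wedge Ps − Pb = 29 gives 323/7 + (1/7)x − (299/3 - (1/3)x) = 29, so x' = 173.3.
Then Pb = 299/3 − (1/3)·173.3 = 41.9 and Ps = 323/7 + (1/7)·173.3 = 70.9.
Government outlay = subsidy × quantity = 29 × 173.3 = 5025.7.

Government cost = 5025.7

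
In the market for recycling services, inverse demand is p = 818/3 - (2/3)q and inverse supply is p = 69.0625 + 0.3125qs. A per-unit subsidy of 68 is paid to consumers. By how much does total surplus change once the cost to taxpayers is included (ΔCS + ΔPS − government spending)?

Pre-subsidy: 818/3 - (2/3)q = 69.0625 + 0.3125q gives q* = 9773/47 and p* = 6300/47.
With the rebate, buyers effectively pay pb = ps − 68, where ps is the price sellers receive.
On the curves, pb = 818/3 - (2/3)q and ps = 69.0625 + 0.3125q; the wedge ps − pb = 68 gives 69.0625 + 0.3125q − (818/3 - (2/3)q) = 68, so q' = 13037/47.
Then pb = 818/3 − (2/3)·(13037/47) = 4124/47 and ps = 69.0625 + 0.3125·(13037/47) = 7320/47.
ΔCS = ½(9773/47 + 13037/47)(6300/47 − 4124/47) = 24817280/2209; ΔPS = ½(9773/47 + 13037/47)(7320/47 − 6300/47) = 11633100/2209.
Government spending = 68 × 13037/47 = 886516/47.
Net change = 24817280/2209 + 11633100/2209 − 886516/47 = -110976/47. The loss equals the DWL triangle ½·68·3264/47.

Net change in total surplus = -110976/47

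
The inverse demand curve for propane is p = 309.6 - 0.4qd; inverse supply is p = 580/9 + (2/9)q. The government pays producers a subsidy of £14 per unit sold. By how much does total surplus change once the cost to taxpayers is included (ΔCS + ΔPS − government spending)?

Net change in total surplus = -£157.5

Pre-subsidy: 309.6 - 0.4q = 580/9 + (2/9)q gives q* = 394 and p* = 152.
With the subsidy, sellers receive ps = pb + 14 for each unit, where pb is the price buyers pay.
On the curves, pb = 309.6 - 0.4q and ps = 580/9 + (2/9)q; the wedge ps − pb = 14 gives 580/9 + (2/9)q − (309.6 - 0.4q) = 14, so q' = 416.5.
Then pb = 309.6 − 0.4·416.5 = 143 and ps = 580/9 + (2/9)·416.5 = 157.
ΔCS = ½(394 + 416.5)(152 − 143) = 3647.25; ΔPS = ½(394 + 416.5)(157 − 152) = 2026.25.
Government spending = 14 × 416.5 = 5831.
Net change = 3647.25 + 2026.25 − 5831 = -157.5. The loss equals the DWL triangle ½·14·22.5.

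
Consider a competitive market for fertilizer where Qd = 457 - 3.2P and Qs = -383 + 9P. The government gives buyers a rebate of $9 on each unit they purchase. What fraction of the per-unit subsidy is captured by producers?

Pre-subsidy: 457 - 3.2P = -383 + 9P gives P* = 4200/61, Q* = 14437/61.
With the rebate, buyers effectively pay Pb = Ps − 9, where Ps is the price sellers receive.
Demand in terms of Ps becomes Qd = 457 − 3.2(Ps − 9) = 485.8 - 3.2Ps. Setting this equal to supply: 485.8 - 3.2Ps = -383 + 9Ps, so Ps = 4344/61.
Buyers pay Pb = 4344/61 − 9 = 3795/61; Q' = -383 + 9·(4344/61) = 15733/61.
Buyers' price falls by P* − Pb = 4200/61 − 3795/61 = 405/61; sellers' price rises by Ps − P* = 4344/61 − 4200/61 = 144/61.
So producers capture (144/61)/9 = 16/61 of each unit of subsidy.

Producer share = 16/61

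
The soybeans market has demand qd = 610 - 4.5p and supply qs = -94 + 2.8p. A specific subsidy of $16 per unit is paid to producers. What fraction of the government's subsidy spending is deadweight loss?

DWL / government spending = 504/7433

Pre-subsidy: 610 - 4.5p = -94 + 2.8p gives p* = 7040/73, q* = 12850/73.
With the subsidy, sellers receive ps = pb + 16 for each unit, where pb is the price buyers pay.
Supply in terms of pb becomes qs = -94 + 2.8(pb + 16) = -49.2 + 2.8pb. Setting this equal to demand: 610 - 4.5pb = -49.2 + 2.8pb, so pb = 6592/73.
Sellers receive ps = 6592/73 + 16 = 7760/73; q' = 610 − 4.5·(6592/73) = 14866/73.
ΔCS = ½(12850/73 + 14866/73)(7040/73 − 6592/73) = 6208384/5329; ΔPS = ½(12850/73 + 14866/73)(7760/73 − 7040/73) = 9977760/5329.
Government spending = 16 × 14866/73 = 237856/73.
DWL = ½ × 16 × (14866/73 − 12850/73) = 16128/73; fraction = (16128/73) / (237856/73) = 504/7433.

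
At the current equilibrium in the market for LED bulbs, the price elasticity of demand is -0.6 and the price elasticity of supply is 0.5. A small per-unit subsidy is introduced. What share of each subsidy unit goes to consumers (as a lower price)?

For a small subsidy around the equilibrium, the benefit split depends on the relative slopes, which at a point are proportional to the elasticities.
Buyer share = εs/(εs + |εd|) = 0.5/(0.5 + 0.6) = 5/11; seller share = |εd|/(εs + |εd|) = 6/11.

Consumer share = 5/11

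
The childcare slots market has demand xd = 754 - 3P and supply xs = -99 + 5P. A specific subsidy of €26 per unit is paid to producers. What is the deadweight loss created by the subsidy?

Deadweight loss = €633.75

Pre-subsidy: 754 - 3P = -99 + 5P gives P* = 106.625, x* = 434.125.
With the subsidy, sellers receive Ps = Pb + 26 for each unit, where Pb is the price buyers pay.
Supply in terms of Pb becomes xs = -99 + 5(Pb + 26) = 31 + 5Pb. Setting this equal to demand: 754 - 3Pb = 31 + 5Pb, so Pb = 90.375.
Sellers receive Ps = 90.375 + 26 = 116.375; x' = 754 − 3·90.375 = 482.875.
The subsidy expands output by 482.875 − 434.125 = 48.75 past the efficient level; on those units the gap between marginal cost and willingness to pay runs from 0 up to 26.
DWL = ½ × 26 × 48.75 = 633.75.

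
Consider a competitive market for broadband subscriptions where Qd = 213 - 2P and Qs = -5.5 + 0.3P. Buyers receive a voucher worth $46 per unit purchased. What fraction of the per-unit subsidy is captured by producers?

Pre-subsidy: 213 - 2P = -5.5 + 0.3P gives P* = 95, Q* = 23.
With the rebate, buyers effectively pay Pb = Ps − 46, where Ps is the price sellers receive.
Demand in terms of Ps becomes Qd = 213 − 2(Ps − 46) = 305 - 2Ps. Setting this equal to supply: 305 - 2Ps = -5.5 + 0.3Ps, so Ps = 135.
Buyers pay Pb = 135 − 46 = 89; Q' = -5.5 + 0.3·135 = 35.
Buyers' price falls by P* − Pb = 95 − 89 = 6; sellers' price rises by Ps − P* = 135 − 95 = 40.
So producers capture 40/46 = 20/23 of each unit of subsidy.

Producer share = 20/23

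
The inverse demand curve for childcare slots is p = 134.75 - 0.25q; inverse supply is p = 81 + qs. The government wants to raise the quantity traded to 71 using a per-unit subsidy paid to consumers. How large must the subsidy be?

At q = 71, from the demand curve buyers pay pb = 134.75 − 0.25·71 = 117; from the supply curve sellers need ps = 81 + 1·71 = 152.
The subsidy must fill the gap: s = ps − pb = 152 − 117 = 35.

Required subsidy s = 35 per unit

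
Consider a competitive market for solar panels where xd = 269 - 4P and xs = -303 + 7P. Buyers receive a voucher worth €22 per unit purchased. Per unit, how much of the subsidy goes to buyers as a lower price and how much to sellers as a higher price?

Pre-subsidy: 269 - 4P = -303 + 7P gives P* = 52, x* = 61.
With the rebate, buyers effectively pay Pb = Ps − 22, where Ps is the price sellers receive.
Demand in terms of Ps becomes xd = 269 − 4(Ps − 22) = 357 - 4Ps. Setting this equal to supply: 357 - 4Ps = -303 + 7Ps, so Ps = 60.
Buyers pay Pb = 60 − 22 = 38; x' = -303 + 7·60 = 117.
Buyers' price falls by P* − Pb = 52 − 38 = 14; sellers' price rises by Ps − P* = 60 − 52 = 8.

Buyers gain €14 per unit; sellers gain €8 per unit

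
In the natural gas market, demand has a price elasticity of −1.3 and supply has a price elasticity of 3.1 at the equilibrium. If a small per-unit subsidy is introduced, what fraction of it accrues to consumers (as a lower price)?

For a small subsidy around the equilibrium, the benefit split depends on the relative slopes, which at a point are proportional to the elasticities.
Buyer share = εs/(εs + |εd|) = 3.1/(3.1 + 1.3) = 31/44; seller share = |εd|/(εs + |εd|) = 13/44.

Consumer share = 31/44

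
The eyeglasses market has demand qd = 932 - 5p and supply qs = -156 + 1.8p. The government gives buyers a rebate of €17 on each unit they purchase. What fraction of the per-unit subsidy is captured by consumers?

Consumer share = 9/34

Pre-subsidy: 932 - 5p = -156 + 1.8p gives p* = 160, q* = 132.
With the rebate, buyers effectively pay pb = ps − 17, where ps is the price sellers receive.
Demand in terms of ps becomes qd = 932 − 5(ps − 17) = 1017 - 5ps. Setting this equal to supply: 1017 - 5ps = -156 + 1.8ps, so ps = 172.5.
Buyers pay pb = 172.5 − 17 = 155.5; q' = -156 + 1.8·172.5 = 154.5.
Buyers' price falls by p* − pb = 160 − 155.5 = 4.5; sellers' price rises by ps − p* = 172.5 − 160 = 12.5.
So consumers capture 4.5/17 = 9/34 of each unit of subsidy.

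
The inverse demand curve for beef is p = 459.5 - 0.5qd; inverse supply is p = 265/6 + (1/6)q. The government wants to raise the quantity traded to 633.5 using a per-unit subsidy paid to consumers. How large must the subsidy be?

At q = 633.5, from the demand curve buyers pay pb = 459.5 − 0.5·633.5 = 142.75; from the supply curve sellers need ps = 265/6 + (1/6)·633.5 = 149.75.
The subsidy must fill the gap: s = ps − pb = 149.75 − 142.75 = 7.

Required subsidy s = 7 per unit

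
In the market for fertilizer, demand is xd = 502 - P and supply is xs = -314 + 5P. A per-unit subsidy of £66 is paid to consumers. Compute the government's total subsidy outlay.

Government cost = £27786

Pre-subsidy: 502 - P = -314 + 5P gives P* = 136, x* = 366.
With the rebate, buyers effectively pay Pb = Ps − 66, where Ps is the price sellers receive.
Demand in terms of Ps becomes xd = 502 − 1(Ps − 66) = 568 - Ps. Setting this equal to supply: 568 - Ps = -314 + 5Ps, so Ps = 147.
Buyers pay Pb = 147 − 66 = 81; x' = -314 + 5·147 = 421.
Government outlay = subsidy × quantity = 66 × 421 = 27786.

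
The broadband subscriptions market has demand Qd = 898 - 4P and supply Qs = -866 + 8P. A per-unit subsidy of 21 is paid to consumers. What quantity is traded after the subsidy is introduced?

Pre-subsidy: 898 - 4P = -866 + 8P gives P* = 147, Q* = 310.
With the rebate, buyers effectively pay Pb = Ps − 21, where Ps is the price sellers receive.
Demand in terms of Ps becomes Qd = 898 − 4(Ps − 21) = 982 - 4Ps. Setting this equal to supply: 982 - 4Ps = -866 + 8Ps, so Ps = 154.
Buyers pay Pb = 154 − 21 = 133; Q' = -866 + 8·154 = 366.

Q' = 366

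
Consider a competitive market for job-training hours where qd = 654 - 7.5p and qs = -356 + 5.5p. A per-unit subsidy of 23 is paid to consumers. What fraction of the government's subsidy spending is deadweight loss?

DWL / government spending = 1265/5002

Pre-subsidy: 654 - 7.5p = -356 + 5.5p gives p* = 1010/13, q* = 927/13.
With the rebate, buyers effectively pay pb = ps − 23, where ps is the price sellers receive.
Demand in terms of ps becomes qd = 654 − 7.5(ps − 23) = 826.5 - 7.5ps. Setting this equal to supply: 826.5 - 7.5ps = -356 + 5.5ps, so ps = 2365/26.
Buyers pay pb = 2365/26 − 23 = 1767/26; q' = -356 + 5.5·(2365/26) = 7503/52.
ΔCS = ½(927/13 + 7503/52)(1010/13 − 1767/26) = 2836383/2704; ΔPS = ½(927/13 + 7503/52)(2365/26 − 1010/13) = 3867795/2704.
Government spending = 23 × 7503/52 = 172569/52.
DWL = ½ × 23 × (7503/52 − 927/13) = 87285/104; fraction = (87285/104) / (172569/52) = 1265/5002.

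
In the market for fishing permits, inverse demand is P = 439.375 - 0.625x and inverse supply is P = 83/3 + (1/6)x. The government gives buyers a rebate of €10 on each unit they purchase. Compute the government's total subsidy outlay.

Government cost = 101210/19

Pre-subsidy: 439.375 - 0.625x = 83/3 + (1/6)x gives x* = 9881/19 and P* = 4345/38.
With the rebate, buyers effectively pay Pb = Ps − 10, where Ps is the price sellers receive.
On the curves, Pb = 439.375 - 0.625x and Ps = 83/3 + (1/6)x; the wedge Ps − Pb = 10 gives 83/3 + (1/6)x − (439.375 - 0.625x) = 10, so x' = 10121/19.
Then Pb = 439.375 − 0.625·(10121/19) = 4045/38 and Ps = 83/3 + (1/6)·(10121/19) = 4425/38.
Government outlay = subsidy × quantity = 10 × 10121/19 = 101210/19.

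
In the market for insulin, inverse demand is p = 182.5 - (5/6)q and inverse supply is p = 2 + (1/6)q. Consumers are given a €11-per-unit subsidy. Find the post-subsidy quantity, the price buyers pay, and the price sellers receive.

Pre-subsidy: 182.5 - (5/6)q = 2 + (1/6)q gives q* = 180.5 and p* = 385/12.
With the rebate, buyers effectively pay pb = ps − 11, where ps is the price sellers receive.
On the curves, pb = 182.5 - (5/6)q and ps = 2 + (1/6)q; the wedge ps − pb = 11 gives 2 + (1/6)q − (182.5 - (5/6)q) = 11, so q' = 191.5.
Then pb = 182.5 − (5/6)·191.5 = 275/12 and ps = 2 + (1/6)·191.5 = 407/12.

q' = 191.5; buyers pay 275/12; sellers receive 407/12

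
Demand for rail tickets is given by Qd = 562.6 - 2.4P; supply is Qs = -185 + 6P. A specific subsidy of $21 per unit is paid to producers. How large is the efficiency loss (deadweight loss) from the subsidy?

Pre-subsidy: 562.6 - 2.4P = -185 + 6P gives P* = 89, Q* = 349.
With the subsidy, sellers receive Ps = Pb + 21 for each unit, where Pb is the price buyers pay.
Supply in terms of Pb becomes Qs = -185 + 6(Pb + 21) = -59 + 6Pb. Setting this equal to demand: 562.6 - 2.4Pb = -59 + 6Pb, so Pb = 74.
Sellers receive Ps = 74 + 21 = 95; Q' = 562.6 − 2.4·74 = 385.
The subsidy expands output by 385 − 349 = 36 past the efficient level; on those units the gap between marginal cost and willingness to pay runs from 0 up to 21.
DWL = ½ × 21 × 36 = 378.

Deadweight loss = $378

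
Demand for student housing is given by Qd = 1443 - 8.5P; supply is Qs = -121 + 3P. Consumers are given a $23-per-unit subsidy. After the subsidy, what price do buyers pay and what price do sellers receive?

Pre-subsidy: 1443 - 8.5P = -121 + 3P gives P* = 136, Q* = 287.
With the rebate, buyers effectively pay Pb = Ps − 23, where Ps is the price sellers receive.
Demand in terms of Ps becomes Qd = 1443 − 8.5(Ps − 23) = 1638.5 - 8.5Ps. Setting this equal to supply: 1638.5 - 8.5Ps = -121 + 3Ps, so Ps = 153.
Buyers pay Pb = 153 − 23 = 130; Q' = -121 + 3·153 = 338.

Buyers pay $130; sellers receive $153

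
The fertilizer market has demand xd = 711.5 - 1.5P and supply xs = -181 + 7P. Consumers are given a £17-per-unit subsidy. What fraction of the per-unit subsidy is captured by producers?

Producer share = 3/17

Pre-subsidy: 711.5 - 1.5P = -181 + 7P gives P* = 105, x* = 554.
With the rebate, buyers effectively pay Pb = Ps − 17, where Ps is the price sellers receive.
Demand in terms of Ps becomes xd = 711.5 − 1.5(Ps − 17) = 737 - 1.5Ps. Setting this equal to supply: 737 - 1.5Ps = -181 + 7Ps, so Ps = 108.
Buyers pay Pb = 108 − 17 = 91; x' = -181 + 7·108 = 575.
Buyers' price falls by P* − Pb = 105 − 91 = 14; sellers' price rises by Ps − P* = 108 − 105 = 3.
So producers capture 3/17 = 3/17 of each unit of subsidy.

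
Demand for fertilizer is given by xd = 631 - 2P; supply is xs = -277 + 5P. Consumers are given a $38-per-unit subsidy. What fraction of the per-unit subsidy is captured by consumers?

Consumer share = 5/7

Pre-subsidy: 631 - 2P = -277 + 5P gives P* = 908/7, x* = 2601/7.
With the rebate, buyers effectively pay Pb = Ps − 38, where Ps is the price sellers receive.
Demand in terms of Ps becomes xd = 631 − 2(Ps − 38) = 707 - 2Ps. Setting this equal to supply: 707 - 2Ps = -277 + 5Ps, so Ps = 984/7.
Buyers pay Pb = 984/7 − 38 = 718/7; x' = -277 + 5·(984/7) = 2981/7.
Buyers' price falls by P* − Pb = 908/7 − 718/7 = 190/7; sellers' price rises by Ps − P* = 984/7 − 908/7 = 76/7.
So consumers capture (190/7)/38 = 5/7 of each unit of subsidy.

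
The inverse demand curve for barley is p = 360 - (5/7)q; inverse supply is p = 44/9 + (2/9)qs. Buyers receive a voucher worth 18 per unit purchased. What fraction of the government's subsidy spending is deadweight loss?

Pre-subsidy: 360 - (5/7)q = 44/9 + (2/9)q gives q* = 22372/59 and p* = 5260/59.
With the rebate, buyers effectively pay pb = ps − 18, where ps is the price sellers receive.
On the curves, pb = 360 - (5/7)q and ps = 44/9 + (2/9)q; the wedge ps − pb = 18 gives 44/9 + (2/9)q − (360 - (5/7)q) = 18, so q' = 23506/59.
Then pb = 360 − (5/7)·(23506/59) = 4450/59 and ps = 44/9 + (2/9)·(23506/59) = 5512/59.
ΔCS = ½(22372/59 + 23506/59)(5260/59 − 4450/59) = 18580590/3481; ΔPS = ½(22372/59 + 23506/59)(5512/59 − 5260/59) = 5780628/3481.
Government spending = 18 × 23506/59 = 423108/59.
DWL = ½ × 18 × (23506/59 − 22372/59) = 10206/59; fraction = (10206/59) / (423108/59) = 81/3358.

DWL / government spending = 81/3358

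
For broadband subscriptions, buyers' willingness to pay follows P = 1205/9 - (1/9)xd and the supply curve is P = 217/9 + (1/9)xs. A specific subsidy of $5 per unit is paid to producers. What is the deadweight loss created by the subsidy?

Deadweight loss = $56.25

Pre-subsidy: 1205/9 - (1/9)x = 217/9 + (1/9)x gives x* = 494 and P* = 79.
With the subsidy, sellers receive Ps = Pb + 5 for each unit, where Pb is the price buyers pay.
On the curves, Pb = 1205/9 - (1/9)x and Ps = 217/9 + (1/9)x; the wedge Ps − Pb = 5 gives 217/9 + (1/9)x − (1205/9 - (1/9)x) = 5, so x' = 516.5.
Then Pb = 1205/9 − (1/9)·516.5 = 76.5 and Ps = 217/9 + (1/9)·516.5 = 81.5.
The subsidy expands output by 516.5 − 494 = 22.5 past the efficient level; on those units the gap between marginal cost and willingness to pay runs from 0 up to 5.
DWL = ½ × 5 × 22.5 = 56.25.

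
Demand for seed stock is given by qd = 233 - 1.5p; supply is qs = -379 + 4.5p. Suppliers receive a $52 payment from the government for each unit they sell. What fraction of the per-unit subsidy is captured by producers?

Pre-subsidy: 233 - 1.5p = -379 + 4.5p gives p* = 102, q* = 80.
With the subsidy, sellers receive ps = pb + 52 for each unit, where pb is the price buyers pay.
Supply in terms of pb becomes qs = -379 + 4.5(pb + 52) = -145 + 4.5pb. Setting this equal to demand: 233 - 1.5pb = -145 + 4.5pb, so pb = 63.
Sellers receive ps = 63 + 52 = 115; q' = 233 − 1.5·63 = 138.5.
Buyers' price falls by p* − pb = 102 − 63 = 39; sellers' price rises by ps − p* = 115 − 102 = 13.
So producers capture 13/52 = 0.25 of each unit of subsidy.

Producer share = 0.25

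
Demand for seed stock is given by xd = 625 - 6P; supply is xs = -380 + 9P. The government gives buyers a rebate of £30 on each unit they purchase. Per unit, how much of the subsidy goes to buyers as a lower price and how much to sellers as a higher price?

Pre-subsidy: 625 - 6P = -380 + 9P gives P* = 67, x* = 223.
With the rebate, buyers effectively pay Pb = Ps − 30, where Ps is the price sellers receive.
Demand in terms of Ps becomes xd = 625 − 6(Ps − 30) = 805 - 6Ps. Setting this equal to supply: 805 - 6Ps = -380 + 9Ps, so Ps = 79.
Buyers pay Pb = 79 − 30 = 49; x' = -380 + 9·79 = 331.
Buyers' price falls by P* − Pb = 67 − 49 = 18; sellers' price rises by Ps − P* = 79 − 67 = 12.

Buyers gain £18 per unit; sellers gain £12 per unit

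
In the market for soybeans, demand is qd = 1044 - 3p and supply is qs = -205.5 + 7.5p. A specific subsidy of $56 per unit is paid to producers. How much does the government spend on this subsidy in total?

Government cost = $45192

Pre-subsidy: 1044 - 3p = -205.5 + 7.5p gives p* = 119, q* = 687.
With the subsidy, sellers receive ps = pb + 56 for each unit, where pb is the price buyers pay.
Supply in terms of pb becomes qs = -205.5 + 7.5(pb + 56) = 214.5 + 7.5pb. Setting this equal to demand: 1044 - 3pb = 214.5 + 7.5pb, so pb = 79.
Sellers receive ps = 79 + 56 = 135; q' = 1044 − 3·79 = 807.
Government outlay = subsidy × quantity = 56 × 807 = 45192.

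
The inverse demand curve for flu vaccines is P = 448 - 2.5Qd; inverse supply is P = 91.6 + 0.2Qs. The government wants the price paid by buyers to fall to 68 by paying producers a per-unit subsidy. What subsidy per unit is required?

Required subsidy s = 54 per unit

At a buyer price of 68, quantity demanded is 179.2 − 0.4·68 = 152.
Sellers supply 152 only when they receive Ps = 91.6 + 0.2·152 = 122.
s = Ps − Pb = 122 − 68 = 54.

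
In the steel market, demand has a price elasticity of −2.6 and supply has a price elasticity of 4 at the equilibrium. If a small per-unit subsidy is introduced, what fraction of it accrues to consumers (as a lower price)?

For a small subsidy around the equilibrium, the benefit split depends on the relative slopes, which at a point are proportional to the elasticities.
Buyer share = εs/(εs + |εd|) = 4/(4 + 2.6) = 20/33; seller share = |εd|/(εs + |εd|) = 13/33.

Consumer share = 20/33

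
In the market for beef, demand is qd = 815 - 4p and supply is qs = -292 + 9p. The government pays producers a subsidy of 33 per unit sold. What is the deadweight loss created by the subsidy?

Deadweight loss = 19602/13

Pre-subsidy: 815 - 4p = -292 + 9p gives p* = 1107/13, q* = 6167/13.
With the subsidy, sellers receive ps = pb + 33 for each unit, where pb is the price buyers pay.
Supply in terms of pb becomes qs = -292 + 9(pb + 33) = 5 + 9pb. Setting this equal to demand: 815 - 4pb = 5 + 9pb, so pb = 810/13.
Sellers receive ps = 810/13 + 33 = 1239/13; q' = 815 − 4·(810/13) = 7355/13.
The subsidy expands output by 7355/13 − 6167/13 = 1188/13 past the efficient level; on those units the gap between marginal cost and willingness to pay runs from 0 up to 33.
DWL = ½ × 33 × 1188/13 = 19602/13.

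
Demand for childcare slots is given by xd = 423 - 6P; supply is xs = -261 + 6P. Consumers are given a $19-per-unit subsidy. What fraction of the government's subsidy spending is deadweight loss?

DWL / government spending = 19/92

Pre-subsidy: 423 - 6P = -261 + 6P gives P* = 57, x* = 81.
With the rebate, buyers effectively pay Pb = Ps − 19, where Ps is the price sellers receive.
Demand in terms of Ps becomes xd = 423 − 6(Ps − 19) = 537 - 6Ps. Setting this equal to supply: 537 - 6Ps = -261 + 6Ps, so Ps = 66.5.
Buyers pay Pb = 66.5 − 19 = 47.5; x' = -261 + 6·66.5 = 138.
ΔCS = ½(81 + 138)(57 − 47.5) = 1040.25; ΔPS = ½(81 + 138)(66.5 − 57) = 1040.25.
Government spending = 19 × 138 = 2622.
DWL = ½ × 19 × (138 − 81) = 541.5; fraction = 541.5 / 2622 = 19/92.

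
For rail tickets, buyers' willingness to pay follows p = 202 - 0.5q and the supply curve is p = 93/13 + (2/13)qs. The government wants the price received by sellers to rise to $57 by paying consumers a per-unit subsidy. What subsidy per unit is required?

At a seller price of 57, quantity supplied is -46.5 + 6.5·57 = 324.
Buyers absorb 324 only when they pay pb = 202 − 0.5·324 = 40.
s = ps − pb = 57 − 40 = 17.

Required subsidy s = $17 per unit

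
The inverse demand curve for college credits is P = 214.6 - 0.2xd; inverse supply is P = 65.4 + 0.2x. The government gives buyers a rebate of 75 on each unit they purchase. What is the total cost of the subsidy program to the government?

Government cost = 42037.5

Pre-subsidy: 214.6 - 0.2x = 65.4 + 0.2x gives x* = 373 and P* = 140.
With the rebate, buyers effectively pay Pb = Ps − 75, where Ps is the price sellers receive.
On the curves, Pb = 214.6 - 0.2x and Ps = 65.4 + 0.2x; the wedge Ps − Pb = 75 gives 65.4 + 0.2x − (214.6 - 0.2x) = 75, so x' = 560.5.
Then Pb = 214.6 − 0.2·560.5 = 102.5 and Ps = 65.4 + 0.2·560.5 = 177.5.
Government outlay = subsidy × quantity = 75 × 560.5 = 42037.5.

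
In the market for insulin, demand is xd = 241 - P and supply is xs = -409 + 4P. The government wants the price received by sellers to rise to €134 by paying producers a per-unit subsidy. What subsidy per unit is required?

Required subsidy s = €20 per unit

At a seller price of 134, quantity supplied is -409 + 4·134 = 127.
Buyers absorb 127 only when they pay Pb with 241 − 1·Pb = 127, i.e. Pb = 114.
s = Ps − Pb = 134 − 114 = 20.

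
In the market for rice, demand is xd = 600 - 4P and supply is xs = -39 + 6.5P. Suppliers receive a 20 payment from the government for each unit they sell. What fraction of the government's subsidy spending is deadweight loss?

DWL / government spending = 5/82

Pre-subsidy: 600 - 4P = -39 + 6.5P gives P* = 426/7, x* = 2496/7.
With the subsidy, sellers receive Ps = Pb + 20 for each unit, where Pb is the price buyers pay.
Supply in terms of Pb becomes xs = -39 + 6.5(Pb + 20) = 91 + 6.5Pb. Setting this equal to demand: 600 - 4Pb = 91 + 6.5Pb, so Pb = 1018/21.
Sellers receive Ps = 1018/21 + 20 = 1438/21; x' = 600 − 4·(1018/21) = 8528/21.
ΔCS = ½(2496/7 + 8528/21)(426/7 − 1018/21) = 297440/63; ΔPS = ½(2496/7 + 8528/21)(1438/21 − 426/7) = 183040/63.
Government spending = 20 × 8528/21 = 170560/21.
DWL = ½ × 20 × (8528/21 − 2496/7) = 10400/21; fraction = (10400/21) / (170560/21) = 5/82.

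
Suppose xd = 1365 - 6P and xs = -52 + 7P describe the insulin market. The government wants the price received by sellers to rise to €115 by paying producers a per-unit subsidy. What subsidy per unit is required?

At a seller price of 115, quantity supplied is -52 + 7·115 = 753.
Buyers absorb 753 only when they pay Pb with 1365 − 6·Pb = 753, i.e. Pb = 102.
s = Ps − Pb = 115 − 102 = 13.

Required subsidy s = €13 per unit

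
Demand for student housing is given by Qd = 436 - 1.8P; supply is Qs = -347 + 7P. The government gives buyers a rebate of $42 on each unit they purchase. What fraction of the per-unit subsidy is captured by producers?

Producer share = 9/44

Pre-subsidy: 436 - 1.8P = -347 + 7P gives P* = 3915/44, Q* = 12137/44.
With the rebate, buyers effectively pay Pb = Ps − 42, where Ps is the price sellers receive.
Demand in terms of Ps becomes Qd = 436 − 1.8(Ps − 42) = 511.6 - 1.8Ps. Setting this equal to supply: 511.6 - 1.8Ps = -347 + 7Ps, so Ps = 4293/44.
Buyers pay Pb = 4293/44 − 42 = 2445/44; Q' = -347 + 7·(4293/44) = 14783/44.
Buyers' price falls by P* − Pb = 3915/44 − 2445/44 = 735/22; sellers' price rises by Ps − P* = 4293/44 − 3915/44 = 189/22.
So producers capture (189/22)/42 = 9/44 of each unit of subsidy.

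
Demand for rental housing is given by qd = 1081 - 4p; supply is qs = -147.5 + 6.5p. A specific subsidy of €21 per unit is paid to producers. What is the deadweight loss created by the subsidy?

Deadweight loss = €546

Pre-subsidy: 1081 - 4p = -147.5 + 6.5p gives p* = 117, q* = 613.
With the subsidy, sellers receive ps = pb + 21 for each unit, where pb is the price buyers pay.
Supply in terms of pb becomes qs = -147.5 + 6.5(pb + 21) = -11 + 6.5pb. Setting this equal to demand: 1081 - 4pb = -11 + 6.5pb, so pb = 104.
Sellers receive ps = 104 + 21 = 125; q' = 1081 − 4·104 = 665.
The subsidy expands output by 665 − 613 = 52 past the efficient level; on those units the gap between marginal cost and willingness to pay runs from 0 up to 21.
DWL = ½ × 21 × 52 = 546.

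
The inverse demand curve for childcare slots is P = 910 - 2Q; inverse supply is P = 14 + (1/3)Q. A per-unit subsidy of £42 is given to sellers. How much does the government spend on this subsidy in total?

Pre-subsidy: 910 - 2Q = 14 + (1/3)Q gives Q* = 384 and P* = 142.
With the subsidy, sellers receive Ps = Pb + 42 for each unit, where Pb is the price buyers pay.
On the curves, Pb = 910 - 2Q and Ps = 14 + (1/3)Q; the wedge Ps − Pb = 42 gives 14 + (1/3)Q − (910 - 2Q) = 42, so Q' = 402.
Then Pb = 910 − 2·402 = 106 and Ps = 14 + (1/3)·402 = 148.
Government outlay = subsidy × quantity = 42 × 402 = 16884.

Government cost = £16884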